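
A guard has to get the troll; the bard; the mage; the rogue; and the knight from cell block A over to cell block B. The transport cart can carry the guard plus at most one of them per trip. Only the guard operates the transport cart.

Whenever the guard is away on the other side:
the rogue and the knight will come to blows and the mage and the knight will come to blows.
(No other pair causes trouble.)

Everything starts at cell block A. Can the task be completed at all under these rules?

Yes

1. Guard goes to cell block B with the knight.  [cell block A: the bard, the mage, the rogue, the troll | cell block B: the knight]
2. Guard goes back to cell block A alone.  [cell block A: the bard, the mage, the rogue, the troll | cell block B: the knight]
3. Guard goes to cell block B with the troll.  [cell block A: the bard, the mage, the rogue | cell block B: the knight, the troll]
4. Guard goes back to cell block A alone.  [cell block A: the bard, the mage, the rogue | cell block B: the knight, the troll]
5. Guard goes to cell block B with the bard.  [cell block A: the mage, the rogue | cell block B: the bard, the knight, the troll]
6. Guard goes back to cell block A alone.  [cell block A: the mage, the rogue | cell block B: the bard, the knight, the troll]
7. Guard goes to cell block B with the mage.  [cell block A: the rogue | cell block B: the bard, the knight, the mage, the troll]
8. Guard goes back to cell block A with the knight.  [cell block A: the knight, the rogue | cell block B: the bard, the mage, the troll]
9. Guard goes to cell block B with the rogue.  [cell block A: the knight | cell block B: the bard, the mage, the rogue, the troll]
10. Guard goes back to cell block A alone.  [cell block A: the knight | cell block B: the bard, the mage, the rogue, the troll]
11. Guard goes to cell block B with the knight.  [cell block A: — | cell block B: the bard, the knight, the mage, the rogue, the troll]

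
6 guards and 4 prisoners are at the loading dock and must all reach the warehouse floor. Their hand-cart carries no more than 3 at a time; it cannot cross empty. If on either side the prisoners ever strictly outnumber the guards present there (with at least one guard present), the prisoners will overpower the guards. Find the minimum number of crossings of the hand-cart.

Counting alone: each trip to the warehouse floor takes at most 3 across and each return brings at least 1 back, so after t trips out (and t−1 returns) at most 3t − (t−1) of the 10 are across; that first reaches 10 at t = 5, so at least 9 crossings are needed.
The plan below uses exactly 9 crossings, so it is optimal:
1. 2 prisoners → the warehouse floor.  (the loading dock: 6G 2P; the warehouse floor: 0G 2P)
2. 1 prisoner ← the loading dock.  (the loading dock: 6G 3P; the warehouse floor: 0G 1P)
3. 3 prisoners → the warehouse floor.  (the loading dock: 6G 0P; the warehouse floor: 0G 4P)
4. 1 prisoner ← the loading dock.  (the loading dock: 6G 1P; the warehouse floor: 0G 3P)
5. 3 guards → the warehouse floor.  (the loading dock: 3G 1P; the warehouse floor: 3G 3P)
6. 1 prisoner ← the loading dock.  (the loading dock: 3G 2P; the warehouse floor: 3G 2P)
7. 1 guard and 2 prisoners → the warehouse floor.  (the loading dock: 2G 0P; the warehouse floor: 4G 4P)
8. 1 prisoner ← the loading dock.  (the loading dock: 2G 1P; the warehouse floor: 4G 3P)
9. 2 guards and 1 prisoner → the warehouse floor.  (the loading dock: 0G 0P; the warehouse floor: 6G 4P)

9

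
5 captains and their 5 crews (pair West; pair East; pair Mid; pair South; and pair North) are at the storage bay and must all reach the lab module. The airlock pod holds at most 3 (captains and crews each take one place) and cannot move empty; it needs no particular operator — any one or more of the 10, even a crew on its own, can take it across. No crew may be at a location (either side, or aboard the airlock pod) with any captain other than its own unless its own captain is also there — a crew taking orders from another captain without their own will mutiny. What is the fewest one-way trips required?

11

Counting alone: each trip to the lab module takes at most 3 across and each return brings at least 1 back, so after t trips out (and t−1 returns) at most 3t − (t−1) of the 10 are across; that first reaches 10 at t = 5, so at least 9 crossings are needed.
The safety rule pushes this higher. Following every safe sequence of crossings, the most of the 10 that can be at the lab module as the airlock pod arrives there on crossing 9 is 9 — never all 10.
So no plan with fewer than 11 crossings exists, and this one achieves 11:
1. captain West and crew West cross → the lab module.
2. captain West crosses ← the storage bay.
3. crew East, crew Mid, and crew South cross → the lab module.
4. crew West crosses ← the storage bay.
5. captain East, captain Mid, and captain South cross → the lab module.
6. captain East and crew East cross ← the storage bay.
7. captain East, captain North, and captain West cross → the lab module.
8. crew Mid crosses ← the storage bay.
9. crew East and crew West cross → the lab module.
10. crew West crosses ← the storage bay.
11. crew Mid, crew North, and crew West cross → the lab module.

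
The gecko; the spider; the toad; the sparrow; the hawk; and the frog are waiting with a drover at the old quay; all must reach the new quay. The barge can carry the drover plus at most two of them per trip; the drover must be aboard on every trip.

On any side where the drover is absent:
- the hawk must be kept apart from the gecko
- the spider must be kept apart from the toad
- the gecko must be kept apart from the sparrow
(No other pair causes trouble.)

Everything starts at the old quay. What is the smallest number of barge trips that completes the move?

Counting alone: the drover can take at most 2 across per trip to the new quay, so moving all 6 needs at least 3 loaded trips out, with a return between consecutive ones — at least 5 crossings.
The safety rule pushes this higher. Following every safe sequence of crossings, the most of the 6 that can be at the new quay as the barge arrives there on crossing 5 is 5 — never all 6.
So no plan with fewer than 7 crossings exists, and this one achieves 7:
1. Drover goes to the new quay with the gecko and the spider.  [the old quay: the frog, the hawk, the sparrow, the toad | the new quay: the gecko, the spider]
2. Drover goes back to the old quay alone.  [the old quay: the frog, the hawk, the sparrow, the toad | the new quay: the gecko, the spider]
3. Drover goes to the new quay with the sparrow.  [the old quay: the frog, the hawk, the toad | the new quay: the gecko, the sparrow, the spider]
4. Drover goes back to the old quay with the gecko.  [the old quay: the frog, the gecko, the hawk, the toad | the new quay: the sparrow, the spider]
5. Drover goes to the new quay with the frog and the hawk.  [the old quay: the gecko, the toad | the new quay: the frog, the hawk, the sparrow, the spider]
6. Drover goes back to the old quay alone.  [the old quay: the gecko, the toad | the new quay: the frog, the hawk, the sparrow, the spider]
7. Drover goes to the new quay with the gecko and the toad.  [the old quay: — | the new quay: the frog, the gecko, the hawk, the sparrow, the spider, the toad]

7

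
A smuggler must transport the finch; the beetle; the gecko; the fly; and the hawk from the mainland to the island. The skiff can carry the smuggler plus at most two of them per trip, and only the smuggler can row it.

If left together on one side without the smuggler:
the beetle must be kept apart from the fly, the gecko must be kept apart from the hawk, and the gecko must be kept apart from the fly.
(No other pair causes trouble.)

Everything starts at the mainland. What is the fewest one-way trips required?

Counting alone: the smuggler can take at most 2 across per trip to the island, so moving all 5 needs at least 3 loaded trips out, with a return between consecutive ones — at least 5 crossings.
The plan below uses exactly 5 crossings, so it is optimal:
1. Smuggler goes to the island with the beetle and the gecko.  [the mainland: the finch, the fly, the hawk | the island: the beetle, the gecko]
2. Smuggler goes back to the mainland alone.  [the mainland: the finch, the fly, the hawk | the island: the beetle, the gecko]
3. Smuggler goes to the island with the finch.  [the mainland: the fly, the hawk | the island: the beetle, the finch, the gecko]
4. Smuggler goes back to the mainland alone.  [the mainland: the fly, the hawk | the island: the beetle, the finch, the gecko]
5. Smuggler goes to the island with the fly and the hawk.  [the mainland: — | the island: the beetle, the finch, the fly, the gecko, the hawk]

5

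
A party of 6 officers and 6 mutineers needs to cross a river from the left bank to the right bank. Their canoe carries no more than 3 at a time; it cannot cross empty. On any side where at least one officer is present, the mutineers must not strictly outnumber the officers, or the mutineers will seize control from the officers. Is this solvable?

No

Following every safe sequence of crossings from the start, the most of the 12 that can be at the right bank as the canoe arrives there on crossings 1, 3, 5 is 3, 5, 6 respectively; the best ever achieved is 6 of 12.
From crossing 7 on, no configuration arises that was not already reachable earlier: only 17 distinct safe configurations (who is on which side, and where the canoe is) can ever be reached, none of them has everyone across, and every continuation just revisits them. They are: 0 officers + 0 mutineers across (canoe back at the start); 0 officers + 1 mutineer across (canoe there); 0 officers + 1 mutineer across (canoe back at the start); 0 officers + 2 mutineers across (canoe there); 0 officers + 2 mutineers across (canoe back at the start); 0 officers + 3 mutineers across (canoe there); 0 officers + 3 mutineers across (canoe back at the start); 0 officers + 4 mutineers across (canoe there); 0 officers + 4 mutineers across (canoe back at the start); 0 officers + 5 mutineers across (canoe there); 0 officers + 5 mutineers across (canoe back at the start); 0 officers + 6 mutineers across (canoe there); 1 officer + 1 mutineer across (canoe there); 1 officer + 1 mutineer across (canoe back at the start); 2 officers + 2 mutineers across (canoe there); 2 officers + 2 mutineers across (canoe back at the start); 3 officers + 3 mutineers across (canoe there). So no valid plan exists.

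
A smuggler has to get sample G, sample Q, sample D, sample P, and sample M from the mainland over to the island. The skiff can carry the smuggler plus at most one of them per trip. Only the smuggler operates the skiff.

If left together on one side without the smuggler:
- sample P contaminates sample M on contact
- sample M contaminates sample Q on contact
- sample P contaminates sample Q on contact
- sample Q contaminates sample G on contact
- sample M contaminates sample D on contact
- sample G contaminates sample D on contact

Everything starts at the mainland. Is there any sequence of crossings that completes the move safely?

Whatever the first load, the items left behind include a forbidden pair without the smuggler. No opening move is safe, so no plan exists.

No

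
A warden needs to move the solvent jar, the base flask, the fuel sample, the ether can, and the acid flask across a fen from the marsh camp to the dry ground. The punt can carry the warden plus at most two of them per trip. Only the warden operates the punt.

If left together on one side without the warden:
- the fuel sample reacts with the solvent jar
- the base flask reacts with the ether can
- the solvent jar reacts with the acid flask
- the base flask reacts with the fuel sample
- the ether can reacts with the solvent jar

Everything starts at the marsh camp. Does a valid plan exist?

Yes

1. Warden goes to the dry ground with the base flask and the solvent jar.  [the marsh camp: the acid flask, the ether can, the fuel sample | the dry ground: the base flask, the solvent jar]
2. Warden goes back to the marsh camp alone.  [the marsh camp: the acid flask, the ether can, the fuel sample | the dry ground: the base flask, the solvent jar]
3. Warden goes to the dry ground with the fuel sample.  [the marsh camp: the acid flask, the ether can | the dry ground: the base flask, the fuel sample, the solvent jar]
4. Warden goes back to the marsh camp with the base flask and the solvent jar.  [the marsh camp: the acid flask, the base flask, the ether can, the solvent jar | the dry ground: the fuel sample]
5. Warden goes to the dry ground with the acid flask and the ether can.  [the marsh camp: the base flask, the solvent jar | the dry ground: the acid flask, the ether can, the fuel sample]
6. Warden goes back to the marsh camp alone.  [the marsh camp: the base flask, the solvent jar | the dry ground: the acid flask, the ether can, the fuel sample]
7. Warden goes to the dry ground with the base flask and the solvent jar.  [the marsh camp: — | the dry ground: the acid flask, the base flask, the ether can, the fuel sample, the solvent jar]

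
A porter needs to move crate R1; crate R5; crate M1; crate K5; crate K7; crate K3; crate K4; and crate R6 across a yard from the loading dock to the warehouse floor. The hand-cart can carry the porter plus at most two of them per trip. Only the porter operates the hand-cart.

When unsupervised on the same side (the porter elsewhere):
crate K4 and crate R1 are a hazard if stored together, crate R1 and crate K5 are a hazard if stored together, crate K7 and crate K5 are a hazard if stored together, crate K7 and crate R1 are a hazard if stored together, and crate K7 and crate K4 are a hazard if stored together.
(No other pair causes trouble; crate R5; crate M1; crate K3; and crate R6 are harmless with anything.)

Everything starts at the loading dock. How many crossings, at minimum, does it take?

Counting alone: the porter can take at most 2 across per trip to the warehouse floor, so moving all 8 needs at least 4 loaded trips out, with a return between consecutive ones — at least 7 crossings.
The safety rule pushes this higher. Following every safe sequence of crossings, the most of the 8 that can be at the warehouse floor as the hand-cart arrives there on crossings 7, 9, 11 is 5, 6, 7 respectively — never all 8.
So no plan with fewer than 13 crossings exists, and this one achieves 13:
1. Porter goes to the warehouse floor with crate K7 and crate R1.  [the loading dock: crate K3, crate K4, crate K5, crate M1, crate R5, crate R6 | the warehouse floor: crate K7, crate R1]
2. Porter goes back to the loading dock with crate R1.  [the loading dock: crate K3, crate K4, crate K5, crate M1, crate R1, crate R5, crate R6 | the warehouse floor: crate K7]
3. Porter goes to the warehouse floor with crate R1 and crate R5.  [the loading dock: crate K3, crate K4, crate K5, crate M1, crate R6 | the warehouse floor: crate K7, crate R1, crate R5]
4. Porter goes back to the loading dock with crate R1.  [the loading dock: crate K3, crate K4, crate K5, crate M1, crate R1, crate R6 | the warehouse floor: crate K7, crate R5]
5. Porter goes to the warehouse floor with crate M1 and crate R1.  [the loading dock: crate K3, crate K4, crate K5, crate R6 | the warehouse floor: crate K7, crate M1, crate R1, crate R5]
6. Porter goes back to the loading dock with crate R1.  [the loading dock: crate K3, crate K4, crate K5, crate R1, crate R6 | the warehouse floor: crate K7, crate M1, crate R5]
7. Porter goes to the warehouse floor with crate K3 and crate R1.  [the loading dock: crate K4, crate K5, crate R6 | the warehouse floor: crate K3, crate K7, crate M1, crate R1, crate R5]
8. Porter goes back to the loading dock with crate R1.  [the loading dock: crate K4, crate K5, crate R1, crate R6 | the warehouse floor: crate K3, crate K7, crate M1, crate R5]
9. Porter goes to the warehouse floor with crate R1 and crate R6.  [the loading dock: crate K4, crate K5 | the warehouse floor: crate K3, crate K7, crate M1, crate R1, crate R5, crate R6]
10. Porter goes back to the loading dock with crate R1.  [the loading dock: crate K4, crate K5, crate R1 | the warehouse floor: crate K3, crate K7, crate M1, crate R5, crate R6]
11. Porter goes to the warehouse floor with crate K4 and crate K5.  [the loading dock: crate R1 | the warehouse floor: crate K3, crate K4, crate K5, crate K7, crate M1, crate R5, crate R6]
12. Porter goes back to the loading dock with crate K7.  [the loading dock: crate K7, crate R1 | the warehouse floor: crate K3, crate K4, crate K5, crate M1, crate R5, crate R6]
13. Porter goes to the warehouse floor with crate K7 and crate R1.  [the loading dock: — | the warehouse floor: crate K3, crate K4, crate K5, crate K7, crate M1, crate R1, crate R5, crate R6]

13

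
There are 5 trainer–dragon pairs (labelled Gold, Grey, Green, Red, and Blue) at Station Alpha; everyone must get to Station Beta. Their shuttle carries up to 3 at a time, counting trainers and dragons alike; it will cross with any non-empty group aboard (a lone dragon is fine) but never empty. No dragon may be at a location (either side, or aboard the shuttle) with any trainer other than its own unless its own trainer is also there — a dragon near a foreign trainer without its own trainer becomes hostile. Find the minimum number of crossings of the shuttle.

11

Counting alone: each trip to Station Beta takes at most 3 across and each return brings at least 1 back, so after t trips out (and t−1 returns) at most 3t − (t−1) of the 10 are across; that first reaches 10 at t = 5, so at least 9 crossings are needed.
The safety rule pushes this higher. Following every safe sequence of crossings, the most of the 10 that can be at Station Beta as the shuttle arrives there on crossing 9 is 9 — never all 10.
So no plan with fewer than 11 crossings exists, and this one achieves 11:
1. dragon Gold and trainer Gold cross → Station Beta.
2. trainer Gold crosses ← Station Alpha.
3. dragon Green, dragon Grey, and dragon Red cross → Station Beta.
4. dragon Gold crosses ← Station Alpha.
5. trainer Green, trainer Grey, and trainer Red cross → Station Beta.
6. dragon Grey and trainer Grey cross ← Station Alpha.
7. trainer Blue, trainer Gold, and trainer Grey cross → Station Beta.
8. dragon Green crosses ← Station Alpha.
9. dragon Gold and dragon Grey cross → Station Beta.
10. dragon Gold crosses ← Station Alpha.
11. dragon Blue, dragon Gold, and dragon Green cross → Station Beta.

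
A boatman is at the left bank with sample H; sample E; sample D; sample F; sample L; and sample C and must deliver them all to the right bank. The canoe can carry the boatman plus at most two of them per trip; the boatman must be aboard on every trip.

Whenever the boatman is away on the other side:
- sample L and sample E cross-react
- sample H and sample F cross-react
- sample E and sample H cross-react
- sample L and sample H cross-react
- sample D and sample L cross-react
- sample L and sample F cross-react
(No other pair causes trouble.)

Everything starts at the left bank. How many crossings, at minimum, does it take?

9

Counting alone: the boatman can take at most 2 across per trip to the right bank, so moving all 6 needs at least 3 loaded trips out, with a return between consecutive ones — at least 5 crossings.
The safety rule pushes this higher. Following every safe sequence of crossings, the most of the 6 that can be at the right bank as the canoe arrives there on crossings 5, 7 is 4, 5 respectively — never all 6.
So no plan with fewer than 9 crossings exists, and this one achieves 9:
1. Boatman goes to the right bank with sample H and sample L.  [the left bank: sample C, sample D, sample E, sample F | the right bank: sample H, sample L]
2. Boatman goes back to the left bank with sample H.  [the left bank: sample C, sample D, sample E, sample F, sample H | the right bank: sample L]
3. Boatman goes to the right bank with sample D and sample H.  [the left bank: sample C, sample E, sample F | the right bank: sample D, sample H, sample L]
4. Boatman goes back to the left bank with sample L.  [the left bank: sample C, sample E, sample F, sample L | the right bank: sample D, sample H]
5. Boatman goes to the right bank with sample E and sample F.  [the left bank: sample C, sample L | the right bank: sample D, sample E, sample F, sample H]
6. Boatman goes back to the left bank with sample H.  [the left bank: sample C, sample H, sample L | the right bank: sample D, sample E, sample F]
7. Boatman goes to the right bank with sample C and sample H.  [the left bank: sample L | the right bank: sample C, sample D, sample E, sample F, sample H]
8. Boatman goes back to the left bank with sample H.  [the left bank: sample H, sample L | the right bank: sample C, sample D, sample E, sample F]
9. Boatman goes to the right bank with sample H and sample L.  [the left bank: — | the right bank: sample C, sample D, sample E, sample F, sample H, sample L]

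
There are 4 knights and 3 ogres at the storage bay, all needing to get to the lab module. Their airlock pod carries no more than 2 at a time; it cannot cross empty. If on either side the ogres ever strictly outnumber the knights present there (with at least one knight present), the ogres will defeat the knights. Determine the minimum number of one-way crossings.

Counting alone: each trip to the lab module takes at most 2 across and each return brings at least 1 back, so after t trips out (and t−1 returns) at most 2t − (t−1) of the 7 are across; that first reaches 7 at t = 6, so at least 11 crossings are needed.
The plan below uses exactly 11 crossings, so it is optimal:
1. 2 ogres → the lab module.  (the storage bay: 4K 1O; the lab module: 0K 2O)
2. 1 ogre ← the storage bay.  (the storage bay: 4K 2O; the lab module: 0K 1O)
3. 2 ogres → the lab module.  (the storage bay: 4K 0O; the lab module: 0K 3O)
4. 1 ogre ← the storage bay.  (the storage bay: 4K 1O; the lab module: 0K 2O)
5. 2 knights → the lab module.  (the storage bay: 2K 1O; the lab module: 2K 2O)
6. 1 ogre ← the storage bay.  (the storage bay: 2K 2O; the lab module: 2K 1O)
7. 1 knight and 1 ogre → the lab module.  (the storage bay: 1K 1O; the lab module: 3K 2O)
8. 1 knight ← the storage bay.  (the storage bay: 2K 1O; the lab module: 2K 2O)
9. 1 knight and 1 ogre → the lab module.  (the storage bay: 1K 0O; the lab module: 3K 3O)
10. 1 ogre ← the storage bay.  (the storage bay: 1K 1O; the lab module: 3K 2O)
11. 1 knight and 1 ogre → the lab module.  (the storage bay: 0K 0O; the lab module: 4K 3O)

11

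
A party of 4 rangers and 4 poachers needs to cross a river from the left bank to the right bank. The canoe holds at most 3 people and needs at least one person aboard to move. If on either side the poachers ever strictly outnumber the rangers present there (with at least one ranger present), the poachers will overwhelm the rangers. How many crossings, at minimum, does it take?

Counting alone: each trip to the right bank takes at most 3 across and each return brings at least 1 back, so after t trips out (and t−1 returns) at most 3t − (t−1) of the 8 are across; that first reaches 8 at t = 4, so at least 7 crossings are needed.
The safety rule pushes this higher. Following every safe sequence of crossings, the most of the 8 that can be at the right bank as the canoe arrives there on crossing 7 is 7 — never all 8.
So no plan with fewer than 9 crossings exists, and this one achieves 9:
1. 2 poachers → the right bank.  (the left bank: 4R 2P; the right bank: 0R 2P)
2. 1 poacher ← the left bank.  (the left bank: 4R 3P; the right bank: 0R 1P)
3. 3 poachers → the right bank.  (the left bank: 4R 0P; the right bank: 0R 4P)
4. 1 poacher ← the left bank.  (the left bank: 4R 1P; the right bank: 0R 3P)
5. 3 rangers → the right bank.  (the left bank: 1R 1P; the right bank: 3R 3P)
6. 1 ranger and 1 poacher ← the left bank.  (the left bank: 2R 2P; the right bank: 2R 2P)
7. 2 rangers → the right bank.  (the left bank: 0R 2P; the right bank: 4R 2P)
8. 1 poacher ← the left bank.  (the left bank: 0R 3P; the right bank: 4R 1P)
9. 3 poachers → the right bank.  (the left bank: 0R 0P; the right bank: 4R 4P)

9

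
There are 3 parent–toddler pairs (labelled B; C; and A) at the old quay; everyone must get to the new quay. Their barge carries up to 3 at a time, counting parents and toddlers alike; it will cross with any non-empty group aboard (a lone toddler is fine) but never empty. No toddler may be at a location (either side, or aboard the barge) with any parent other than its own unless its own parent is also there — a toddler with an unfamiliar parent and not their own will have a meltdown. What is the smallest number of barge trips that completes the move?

Counting alone: each trip to the new quay takes at most 3 across and each return brings at least 1 back, so after t trips out (and t−1 returns) at most 3t − (t−1) of the 6 are across; that first reaches 6 at t = 3, so at least 5 crossings are needed.
The plan below uses exactly 5 crossings, so it is optimal:
1. parent B and toddler B cross → the new quay.
2. parent B crosses ← the old quay.
3. parent A, parent B, and parent C cross → the new quay.
4. toddler B crosses ← the old quay.
5. toddler A, toddler B, and toddler C cross → the new quay.

5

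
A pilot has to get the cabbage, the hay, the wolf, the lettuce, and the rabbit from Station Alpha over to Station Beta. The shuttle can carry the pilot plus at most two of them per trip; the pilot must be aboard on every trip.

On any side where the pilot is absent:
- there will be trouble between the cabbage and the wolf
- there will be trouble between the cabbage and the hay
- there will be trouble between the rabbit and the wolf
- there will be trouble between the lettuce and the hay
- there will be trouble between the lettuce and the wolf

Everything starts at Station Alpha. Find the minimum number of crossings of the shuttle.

Counting alone: the pilot can take at most 2 across per trip to Station Beta, so moving all 5 needs at least 3 loaded trips out, with a return between consecutive ones — at least 5 crossings.
The safety rule pushes this higher. Following every safe sequence of crossings, the most of the 5 that can be at Station Beta as the shuttle arrives there on crossing 5 is 4 — never all 5.
So no plan with fewer than 7 crossings exists, and this one achieves 7:
1. Pilot goes to Station Beta with the hay and the wolf.  [Station Alpha: the cabbage, the lettuce, the rabbit | Station Beta: the hay, the wolf]
2. Pilot goes back to Station Alpha alone.  [Station Alpha: the cabbage, the lettuce, the rabbit | Station Beta: the hay, the wolf]
3. Pilot goes to Station Beta with the cabbage.  [Station Alpha: the lettuce, the rabbit | Station Beta: the cabbage, the hay, the wolf]
4. Pilot goes back to Station Alpha with the hay and the wolf.  [Station Alpha: the hay, the lettuce, the rabbit, the wolf | Station Beta: the cabbage]
5. Pilot goes to Station Beta with the lettuce and the rabbit.  [Station Alpha: the hay, the wolf | Station Beta: the cabbage, the lettuce, the rabbit]
6. Pilot goes back to Station Alpha alone.  [Station Alpha: the hay, the wolf | Station Beta: the cabbage, the lettuce, the rabbit]
7. Pilot goes to Station Beta with the hay and the wolf.  [Station Alpha: — | Station Beta: the cabbage, the hay, the lettuce, the rabbit, the wolf]

7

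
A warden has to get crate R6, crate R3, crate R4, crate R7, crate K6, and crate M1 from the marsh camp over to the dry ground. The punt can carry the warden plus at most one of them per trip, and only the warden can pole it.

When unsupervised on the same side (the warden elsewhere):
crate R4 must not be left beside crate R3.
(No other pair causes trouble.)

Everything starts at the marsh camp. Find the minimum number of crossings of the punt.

Counting alone: the warden can take at most 1 across per trip to the dry ground, so moving all 6 needs at least 6 loaded trips out, with a return between consecutive ones — at least 11 crossings.
The plan below uses exactly 11 crossings, so it is optimal:
1. Warden goes to the dry ground with crate R3.
2. Warden goes back to the marsh camp alone.
3. Warden goes to the dry ground with crate R6.
4. Warden goes back to the marsh camp alone.
5. Warden goes to the dry ground with crate R7.
6. Warden goes back to the marsh camp alone.
7. Warden goes to the dry ground with crate K6.
8. Warden goes back to the marsh camp alone.
9. Warden goes to the dry ground with crate M1.
10. Warden goes back to the marsh camp alone.
11. Warden goes to the dry ground with crate R4.

11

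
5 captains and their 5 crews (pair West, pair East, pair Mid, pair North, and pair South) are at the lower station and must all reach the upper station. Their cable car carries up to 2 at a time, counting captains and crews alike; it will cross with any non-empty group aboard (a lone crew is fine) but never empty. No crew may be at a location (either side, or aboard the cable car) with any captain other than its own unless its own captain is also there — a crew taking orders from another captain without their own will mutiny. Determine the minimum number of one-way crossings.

impossible

Following every safe sequence of crossings from the start, the most of the 10 that can be at the upper station as the cable car arrives there on crossings 1, 3, 5, 7 is 2, 3, 4, 5 respectively; the best ever achieved is 5 of 10.
From crossing 9 on, no configuration arises that was not already reachable earlier: only 82 distinct safe configurations (who is on which side, and where the cable car is) can ever be reached, none of them has everyone across, and every continuation just revisits them. So no valid plan exists.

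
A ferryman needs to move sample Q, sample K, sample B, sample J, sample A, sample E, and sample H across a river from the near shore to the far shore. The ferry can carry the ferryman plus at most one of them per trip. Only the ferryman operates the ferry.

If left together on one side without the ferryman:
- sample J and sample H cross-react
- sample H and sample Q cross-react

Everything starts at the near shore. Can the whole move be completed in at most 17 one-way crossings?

Yes — this plan uses 15 crossings (≤ 17):
1. Ferryman goes to the far shore with sample H.  [the near shore: sample A, sample B, sample E, sample J, sample K, sample Q | the far shore: sample H]
2. Ferryman goes back to the near shore alone.  [the near shore: sample A, sample B, sample E, sample J, sample K, sample Q | the far shore: sample H]
3. Ferryman goes to the far shore with sample Q.  [the near shore: sample A, sample B, sample E, sample J, sample K | the far shore: sample H, sample Q]
4. Ferryman goes back to the near shore with sample H.  [the near shore: sample A, sample B, sample E, sample H, sample J, sample K | the far shore: sample Q]
5. Ferryman goes to the far shore with sample J.  [the near shore: sample A, sample B, sample E, sample H, sample K | the far shore: sample J, sample Q]
6. Ferryman goes back to the near shore alone.  [the near shore: sample A, sample B, sample E, sample H, sample K | the far shore: sample J, sample Q]
7. Ferryman goes to the far shore with sample K.  [the near shore: sample A, sample B, sample E, sample H | the far shore: sample J, sample K, sample Q]
8. Ferryman goes back to the near shore alone.  [the near shore: sample A, sample B, sample E, sample H | the far shore: sample J, sample K, sample Q]
9. Ferryman goes to the far shore with sample B.  [the near shore: sample A, sample E, sample H | the far shore: sample B, sample J, sample K, sample Q]
10. Ferryman goes back to the near shore alone.  [the near shore: sample A, sample E, sample H | the far shore: sample B, sample J, sample K, sample Q]
11. Ferryman goes to the far shore with sample A.  [the near shore: sample E, sample H | the far shore: sample A, sample B, sample J, sample K, sample Q]
12. Ferryman goes back to the near shore alone.  [the near shore: sample E, sample H | the far shore: sample A, sample B, sample J, sample K, sample Q]
13. Ferryman goes to the far shore with sample E.  [the near shore: sample H | the far shore: sample A, sample B, sample E, sample J, sample K, sample Q]
14. Ferryman goes back to the near shore alone.  [the near shore: sample H | the far shore: sample A, sample B, sample E, sample J, sample K, sample Q]
15. Ferryman goes to the far shore with sample H.  [the near shore: — | the far shore: sample A, sample B, sample E, sample H, sample J, sample K, sample Q]

Yes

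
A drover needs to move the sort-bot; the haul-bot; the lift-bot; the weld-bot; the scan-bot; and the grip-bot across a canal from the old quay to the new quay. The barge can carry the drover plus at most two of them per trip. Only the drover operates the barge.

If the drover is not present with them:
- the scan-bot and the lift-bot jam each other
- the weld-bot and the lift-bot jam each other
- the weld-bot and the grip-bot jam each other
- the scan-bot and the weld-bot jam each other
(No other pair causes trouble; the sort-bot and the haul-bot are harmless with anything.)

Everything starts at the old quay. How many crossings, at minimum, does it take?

Counting alone: the drover can take at most 2 across per trip to the new quay, so moving all 6 needs at least 3 loaded trips out, with a return between consecutive ones — at least 5 crossings.
The safety rule pushes this higher. Following every safe sequence of crossings, the most of the 6 that can be at the new quay as the barge arrives there on crossings 5, 7 is 4, 5 respectively — never all 6.
So no plan with fewer than 9 crossings exists, and this one achieves 9:
1. Drover goes to the new quay with the lift-bot and the weld-bot.  [the old quay: the grip-bot, the haul-bot, the scan-bot, the sort-bot | the new quay: the lift-bot, the weld-bot]
2. Drover goes back to the old quay with the lift-bot.  [the old quay: the grip-bot, the haul-bot, the lift-bot, the scan-bot, the sort-bot | the new quay: the weld-bot]
3. Drover goes to the new quay with the lift-bot and the sort-bot.  [the old quay: the grip-bot, the haul-bot, the scan-bot | the new quay: the lift-bot, the sort-bot, the weld-bot]
4. Drover goes back to the old quay with the lift-bot.  [the old quay: the grip-bot, the haul-bot, the lift-bot, the scan-bot | the new quay: the sort-bot, the weld-bot]
5. Drover goes to the new quay with the haul-bot and the lift-bot.  [the old quay: the grip-bot, the scan-bot | the new quay: the haul-bot, the lift-bot, the sort-bot, the weld-bot]
6. Drover goes back to the old quay with the lift-bot.  [the old quay: the grip-bot, the lift-bot, the scan-bot | the new quay: the haul-bot, the sort-bot, the weld-bot]
7. Drover goes to the new quay with the grip-bot and the lift-bot.  [the old quay: the scan-bot | the new quay: the grip-bot, the haul-bot, the lift-bot, the sort-bot, the weld-bot]
8. Drover goes back to the old quay with the weld-bot.  [the old quay: the scan-bot, the weld-bot | the new quay: the grip-bot, the haul-bot, the lift-bot, the sort-bot]
9. Drover goes to the new quay with the scan-bot and the weld-bot.  [the old quay: — | the new quay: the grip-bot, the haul-bot, the lift-bot, the scan-bot, the sort-bot, the weld-bot]

9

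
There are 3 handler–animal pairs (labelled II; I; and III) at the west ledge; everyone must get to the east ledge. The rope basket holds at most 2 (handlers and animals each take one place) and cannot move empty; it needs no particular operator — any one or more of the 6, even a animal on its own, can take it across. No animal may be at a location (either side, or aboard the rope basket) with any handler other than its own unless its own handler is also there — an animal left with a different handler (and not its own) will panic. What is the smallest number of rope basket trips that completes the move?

Counting alone: each trip to the east ledge takes at most 2 across and each return brings at least 1 back, so after t trips out (and t−1 returns) at most 2t − (t−1) of the 6 are across; that first reaches 6 at t = 5, so at least 9 crossings are needed.
The safety rule pushes this higher. Following every safe sequence of crossings, the most of the 6 that can be at the east ledge as the rope basket arrives there on crossing 9 is 5 — never all 6.
So no plan with fewer than 11 crossings exists, and this one achieves 11:
1. animal II and handler II cross → the east ledge.
2. handler II crosses ← the west ledge.
3. animal I and animal III cross → the east ledge.
4. animal II crosses ← the west ledge.
5. handler I and handler III cross → the east ledge.
6. animal I and handler I cross ← the west ledge.
7. handler I and handler II cross → the east ledge.
8. animal III crosses ← the west ledge.
9. animal I and animal II cross → the east ledge.
10. handler III crosses ← the west ledge.
11. animal III and handler III cross → the east ledge.

11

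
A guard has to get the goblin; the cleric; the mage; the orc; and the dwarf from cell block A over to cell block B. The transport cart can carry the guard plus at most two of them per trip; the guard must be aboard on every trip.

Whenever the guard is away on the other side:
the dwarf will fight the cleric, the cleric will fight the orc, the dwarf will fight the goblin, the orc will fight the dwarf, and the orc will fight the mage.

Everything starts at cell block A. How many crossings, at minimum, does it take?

7

Counting alone: the guard can take at most 2 across per trip to cell block B, so moving all 5 needs at least 3 loaded trips out, with a return between consecutive ones — at least 5 crossings.
The safety rule pushes this higher. Following every safe sequence of crossings, the most of the 5 that can be at cell block B as the transport cart arrives there on crossing 5 is 4 — never all 5.
So no plan with fewer than 7 crossings exists, and this one achieves 7:
1. Guard goes to cell block B with the dwarf and the orc.  [cell block A: the cleric, the goblin, the mage | cell block B: the dwarf, the orc]
2. Guard goes back to cell block A with the orc.  [cell block A: the cleric, the goblin, the mage, the orc | cell block B: the dwarf]
3. Guard goes to cell block B with the goblin and the orc.  [cell block A: the cleric, the mage | cell block B: the dwarf, the goblin, the orc]
4. Guard goes back to cell block A with the dwarf.  [cell block A: the cleric, the dwarf, the mage | cell block B: the goblin, the orc]
5. Guard goes to cell block B with the cleric and the mage.  [cell block A: the dwarf | cell block B: the cleric, the goblin, the mage, the orc]
6. Guard goes back to cell block A with the orc.  [cell block A: the dwarf, the orc | cell block B: the cleric, the goblin, the mage]
7. Guard goes to cell block B with the dwarf and the orc.  [cell block A: — | cell block B: the cleric, the dwarf, the goblin, the mage, the orc]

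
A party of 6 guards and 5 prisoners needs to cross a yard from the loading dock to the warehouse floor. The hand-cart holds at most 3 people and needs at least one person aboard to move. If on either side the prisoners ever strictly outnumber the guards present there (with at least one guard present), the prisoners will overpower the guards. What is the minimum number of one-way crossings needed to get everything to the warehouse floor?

Counting alone: each trip to the warehouse floor takes at most 3 across and each return brings at least 1 back, so after t trips out (and t−1 returns) at most 3t − (t−1) of the 11 are across; that first reaches 11 at t = 5, so at least 9 crossings are needed.
The plan below uses exactly 9 crossings, so it is optimal:
1. 3 prisoners → the warehouse floor.  (the loading dock: 6G 2P; the warehouse floor: 0G 3P)
2. 1 prisoner ← the loading dock.  (the loading dock: 6G 3P; the warehouse floor: 0G 2P)
3. 3 guards → the warehouse floor.  (the loading dock: 3G 3P; the warehouse floor: 3G 2P)
4. 1 guard ← the loading dock.  (the loading dock: 4G 3P; the warehouse floor: 2G 2P)
5. 2 guards and 1 prisoner → the warehouse floor.  (the loading dock: 2G 2P; the warehouse floor: 4G 3P)
6. 1 guard ← the loading dock.  (the loading dock: 3G 2P; the warehouse floor: 3G 3P)
7. 2 guards and 1 prisoner → the warehouse floor.  (the loading dock: 1G 1P; the warehouse floor: 5G 4P)
8. 1 guard ← the loading dock.  (the loading dock: 2G 1P; the warehouse floor: 4G 4P)
9. 2 guards and 1 prisoner → the warehouse floor.  (the loading dock: 0G 0P; the warehouse floor: 6G 5P)

9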